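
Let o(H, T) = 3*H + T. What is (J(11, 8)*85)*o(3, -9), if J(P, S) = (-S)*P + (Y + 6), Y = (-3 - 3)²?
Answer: 0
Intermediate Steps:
Y = 36 (Y = (-6)² = 36)
o(H, T) = T + 3*H
J(P, S) = 42 - P*S (J(P, S) = (-S)*P + (36 + 6) = -P*S + 42 = 42 - P*S)
(J(11, 8)*85)*o(3, -9) = ((42 - 1*11*8)*85)*(-9 + 3*3) = ((42 - 88)*85)*(-9 + 9) = -46*85*0 = -3910*0 = 0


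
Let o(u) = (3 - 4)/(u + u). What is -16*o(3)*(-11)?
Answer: -88/3 ≈ -29.333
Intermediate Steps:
o(u) = -1/(2*u)
-16*o(3)*(-11) = -(-8)/3*(-11) = -16*(-1/6)*(-11) = (8/3)*(-11) = -88/3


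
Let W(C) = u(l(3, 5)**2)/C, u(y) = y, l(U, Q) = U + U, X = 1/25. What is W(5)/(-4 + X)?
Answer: -20/11 ≈ -1.8182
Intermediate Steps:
X = 1/25 ≈ 0.040000
l(U, Q) = 2*U
W(C) = 36/C (W(C) = (2*3)**2/C = 6**2/C = 36/C)
W(5)/(-4 + X) = (36/5)/(-4 + 1/25) = (36*(1/5))/(-99/25) = (36/5)*(-25/99) = -20/11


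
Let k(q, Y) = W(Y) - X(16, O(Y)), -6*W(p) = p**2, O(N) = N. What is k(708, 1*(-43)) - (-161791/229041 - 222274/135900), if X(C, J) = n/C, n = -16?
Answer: -263560522106/864629775 ≈ -304.82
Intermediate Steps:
W(p) = -p**2/6
X(C, J) = -16/C
k(q, Y) = 1 - Y**2/6 (k(q, Y) = -Y**2/6 - (-16)/16 = -Y**2/6 - 1*(-1) = -Y**2/6 + 1 = 1 - Y**2/6)
k(708, 1*(-43)) - (-161791/229041 - 222274/135900) = (1 - (1*(-43))**2/6) - (-161791/229041 - 222274/135900) = (1 - 1/6*(-43)**2) - (-161791*1/229041 - 222274*1/135900) = (1 - 1/6*1849) - (-161791/229041 - 111137/67950) = (1 - 1849/6) - 1*(-4049847563/1729259550) = -1843/6 + 4049847563/1729259550 = -263560522106/864629775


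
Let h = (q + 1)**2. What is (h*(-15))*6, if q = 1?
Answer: -360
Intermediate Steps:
h = 4 (h = (1 + 1)**2 = 2**2 = 4)
(h*(-15))*6 = (4*(-15))*6 = -60*6 = -360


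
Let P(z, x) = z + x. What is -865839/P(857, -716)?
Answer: -288613/47 ≈ -6140.7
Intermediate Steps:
P(z, x) = x + z
-865839/P(857, -716) = -865839/(-716 + 857) = -865839/141 = -865839*1/141 = -288613/47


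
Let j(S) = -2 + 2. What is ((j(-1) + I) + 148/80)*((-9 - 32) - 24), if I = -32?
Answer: 7839/4 ≈ 1959.8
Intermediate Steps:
j(S) = 0
((j(-1) + I) + 148/80)*((-9 - 32) - 24) = ((0 - 32) + 148/80)*((-9 - 32) - 24) = (-32 + 148*(1/80))*(-41 - 24) = (-32 + 37/20)*(-65) = -603/20*(-65) = 7839/4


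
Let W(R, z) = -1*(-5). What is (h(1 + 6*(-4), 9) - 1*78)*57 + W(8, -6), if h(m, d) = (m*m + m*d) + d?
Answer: 14426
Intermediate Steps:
W(R, z) = 5
h(m, d) = d + m² + d*m (h(m, d) = (m² + d*m) + d = d + m² + d*m)
(h(1 + 6*(-4), 9) - 1*78)*57 + W(8, -6) = ((9 + (1 + 6*(-4))² + 9*(1 + 6*(-4))) - 1*78)*57 + 5 = ((9 + (1 - 24)² + 9*(1 - 24)) - 78)*57 + 5 = ((9 + (-23)² + 9*(-23)) - 78)*57 + 5 = ((9 + 529 - 207) - 78)*57 + 5 = (331 - 78)*57 + 5 = 253*57 + 5 = 14421 + 5 = 14426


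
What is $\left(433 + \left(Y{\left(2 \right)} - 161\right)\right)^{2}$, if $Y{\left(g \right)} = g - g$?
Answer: $73984$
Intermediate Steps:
$Y{\left(g \right)} = 0$
$\left(433 + \left(Y{\left(2 \right)} - 161\right)\right)^{2} = \left(433 + \left(0 - 161\right)\right)^{2} = \left(433 - 161\right)^{2} = 272^{2} = 73984$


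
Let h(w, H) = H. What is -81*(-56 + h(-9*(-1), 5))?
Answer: 4131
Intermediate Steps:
-81*(-56 + h(-9*(-1), 5)) = -81*(-56 + 5) = -81*(-51) = 4131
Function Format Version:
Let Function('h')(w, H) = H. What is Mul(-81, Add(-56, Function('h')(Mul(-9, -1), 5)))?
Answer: 4131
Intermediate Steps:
Mul(-81, Add(-56, Function('h')(Mul(-9, -1), 5))) = Mul(-81, Add(-56, 5)) = Mul(-81, -51) = 4131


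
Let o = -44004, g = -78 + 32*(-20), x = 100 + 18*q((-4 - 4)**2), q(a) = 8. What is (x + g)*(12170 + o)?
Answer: 15089316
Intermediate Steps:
x = 244 (x = 100 + 18*8 = 100 + 144 = 244)
g = -718 (g = -78 - 640 = -718)
(x + g)*(12170 + o) = (244 - 718)*(12170 - 44004) = -474*(-31834) = 15089316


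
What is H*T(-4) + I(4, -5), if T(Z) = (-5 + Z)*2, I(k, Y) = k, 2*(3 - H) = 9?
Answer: 31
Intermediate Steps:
H = -3/2 (H = 3 - ½*9 = 3 - 9/2 = -3/2 ≈ -1.5000)
T(Z) = -10 + 2*Z
H*T(-4) + I(4, -5) = -3*(-10 + 2*(-4))/2 + 4 = -3*(-10 - 8)/2 + 4 = -3/2*(-18) + 4 = 27 + 4 = 31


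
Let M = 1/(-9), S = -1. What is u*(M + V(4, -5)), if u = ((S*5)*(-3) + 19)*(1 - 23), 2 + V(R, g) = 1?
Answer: 7480/9 ≈ 831.11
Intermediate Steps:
V(R, g) = -1 (V(R, g) = -2 + 1 = -1)
M = -⅑ ≈ -0.11111
u = -748 (u = (-1*5*(-3) + 19)*(1 - 23) = (-5*(-3) + 19)*(-22) = (15 + 19)*(-22) = 34*(-22) = -748)
u*(M + V(4, -5)) = -748*(-⅑ - 1) = -748*(-10/9) = 7480/9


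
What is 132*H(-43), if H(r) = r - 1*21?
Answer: -8448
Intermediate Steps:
H(r) = -21 + r (H(r) = r - 21 = -21 + r)
132*H(-43) = 132*(-21 - 43) = 132*(-64) = -8448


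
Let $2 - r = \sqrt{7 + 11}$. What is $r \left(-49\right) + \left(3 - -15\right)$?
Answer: $-80 + 147 \sqrt{2} \approx 127.89$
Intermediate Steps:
$r = 2 - 3 \sqrt{2}$ ($r = 2 - \sqrt{7 + 11} = 2 - \sqrt{18} = 2 - 3 \sqrt{2} \approx -2.2426$)
$r \left(-49\right) + \left(3 - -15\right) = \left(2 - 3 \sqrt{2}\right) \left(-49\right) + \left(3 - -15\right) = \left(-98 + 147 \sqrt{2}\right) + \left(3 + 15\right) = \left(-98 + 147 \sqrt{2}\right) + 18 = -80 + 147 \sqrt{2}$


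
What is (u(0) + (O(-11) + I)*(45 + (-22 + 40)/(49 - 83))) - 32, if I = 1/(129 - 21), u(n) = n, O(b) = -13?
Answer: -10365/17 ≈ -609.71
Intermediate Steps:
I = 1/108 ≈ 0.0092593
(u(0) + (O(-11) + I)*(45 + (-22 + 40)/(49 - 83))) - 32 = (0 + (-13 + 1/108)*(45 + (-22 + 40)/(49 - 83))) - 32 = (0 - 1403*(45 + 18/(-34))/108) - 32 = (0 - 1403*(45 + 18*(-1/34))/108) - 32 = (0 - 1403*(45 - 9/17)/108) - 32 = (0 - 1403/108*756/17) - 32 = (0 - 9821/17) - 32 = -9821/17 - 32 = -10365/17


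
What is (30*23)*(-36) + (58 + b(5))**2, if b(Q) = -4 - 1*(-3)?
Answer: -21591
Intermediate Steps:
b(Q) = -1 (b(Q) = -4 + 3 = -1)
(30*23)*(-36) + (58 + b(5))**2 = (30*23)*(-36) + (58 - 1)**2 = 690*(-36) + 57**2 = -24840 + 3249 = -21591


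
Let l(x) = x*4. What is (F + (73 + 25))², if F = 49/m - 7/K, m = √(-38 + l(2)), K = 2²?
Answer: 2204167/240 - 3773*I*√30/12 ≈ 9184.0 - 1722.1*I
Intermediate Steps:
K = 4
l(x) = 4*x
m = I*√30 (m = √(-38 + 4*2) = √(-38 + 8) = √(-30) = I*√30 ≈ 5.4772*I)
F = -7/4 - 49*I*√30/30 (F = 49/((I*√30)) - 7/4 = 49*(-I*√30/30) - 7*¼ = -49*I*√30/30 - 7/4 = -7/4 - 49*I*√30/30 ≈ -1.75 - 8.9461*I)
(F + (73 + 25))² = ((-7/4 - 49*I*√30/30) + (73 + 25))² = ((-7/4 - 49*I*√30/30) + 98)² = (385/4 - 49*I*√30/30)²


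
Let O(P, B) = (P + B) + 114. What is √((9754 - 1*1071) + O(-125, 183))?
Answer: √8855 ≈ 94.101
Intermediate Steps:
O(P, B) = 114 + B + P (O(P, B) = (B + P) + 114 = 114 + B + P)
√((9754 - 1*1071) + O(-125, 183)) = √((9754 - 1*1071) + (114 + 183 - 125)) = √((9754 - 1071) + 172) = √(8683 + 172) = √8855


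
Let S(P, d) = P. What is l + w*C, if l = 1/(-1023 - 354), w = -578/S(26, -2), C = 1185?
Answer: -471574318/17901 ≈ -26343.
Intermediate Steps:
w = -289/13 (w = -578/26 = -578*1/26 = -289/13 ≈ -22.231)
l = -1/1377 (l = 1/(-1377) = -1/1377 ≈ -0.00072622)
l + w*C = -1/1377 - 289/13*1185 = -1/1377 - 342465/13 = -471574318/17901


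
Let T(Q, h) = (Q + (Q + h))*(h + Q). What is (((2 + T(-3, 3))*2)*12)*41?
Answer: 1968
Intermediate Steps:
T(Q, h) = (Q + h)*(h + 2*Q) (T(Q, h) = (h + 2*Q)*(Q + h) = (Q + h)*(h + 2*Q))
(((2 + T(-3, 3))*2)*12)*41 = (((2 + (3² + 2*(-3)² + 3*(-3)*3))*2)*12)*41 = (((2 + (9 + 2*9 - 27))*2)*12)*41 = (((2 + (9 + 18 - 27))*2)*12)*41 = (((2 + 0)*2)*12)*41 = ((2*2)*12)*41 = (4*12)*41 = 48*41 = 1968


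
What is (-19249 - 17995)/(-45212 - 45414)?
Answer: 18622/45313 ≈ 0.41096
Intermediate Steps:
(-19249 - 17995)/(-45212 - 45414) = -37244/(-90626) = -37244*(-1/90626) = 18622/45313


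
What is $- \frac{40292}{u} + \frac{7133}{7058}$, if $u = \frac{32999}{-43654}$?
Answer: $\frac{12414600762011}{232906942} \approx 53303.0$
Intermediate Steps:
$u = - \frac{32999}{43654}$ ($u = 32999 \left(- \frac{1}{43654}\right) = - \frac{32999}{43654} \approx -0.75592$)
$- \frac{40292}{u} + \frac{7133}{7058} = - \frac{40292}{- \frac{32999}{43654}} + \frac{7133}{7058} = \left(-40292\right) \left(- \frac{43654}{32999}\right) + 7133 \cdot \frac{1}{7058} = \frac{1758906968}{32999} + \frac{7133}{7058} = \frac{12414600762011}{232906942}$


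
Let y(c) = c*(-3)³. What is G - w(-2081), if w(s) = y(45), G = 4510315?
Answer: 4511530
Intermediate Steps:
y(c) = -27*c (y(c) = c*(-27) = -27*c)
w(s) = -1215 (w(s) = -27*45 = -1215)
G - w(-2081) = 4510315 - 1*(-1215) = 4510315 + 1215 = 4511530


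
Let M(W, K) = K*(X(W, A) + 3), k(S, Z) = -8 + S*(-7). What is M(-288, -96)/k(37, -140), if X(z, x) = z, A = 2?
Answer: -9120/89 ≈ -102.47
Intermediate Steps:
k(S, Z) = -8 - 7*S
M(W, K) = K*(3 + W) (M(W, K) = K*(W + 3) = K*(3 + W))
M(-288, -96)/k(37, -140) = (-96*(3 - 288))/(-8 - 7*37) = (-96*(-285))/(-8 - 259) = 27360/(-267) = 27360*(-1/267) = -9120/89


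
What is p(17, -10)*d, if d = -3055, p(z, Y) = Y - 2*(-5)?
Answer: 0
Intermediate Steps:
p(z, Y) = 10 + Y (p(z, Y) = Y + 10 = 10 + Y)
p(17, -10)*d = (10 - 10)*(-3055) = 0*(-3055) = 0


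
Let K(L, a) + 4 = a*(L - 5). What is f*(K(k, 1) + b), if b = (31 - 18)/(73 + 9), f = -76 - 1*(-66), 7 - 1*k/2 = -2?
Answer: -3755/41 ≈ -91.585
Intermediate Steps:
k = 18 (k = 14 - 2*(-2) = 14 + 4 = 18)
K(L, a) = -4 + a*(-5 + L) (K(L, a) = -4 + a*(L - 5) = -4 + a*(-5 + L))
f = -10 (f = -76 + 66 = -10)
b = 13/82 ≈ 0.15854
f*(K(k, 1) + b) = -10*((-4 - 5*1 + 18*1) + 13/82) = -10*((-4 - 5 + 18) + 13/82) = -10*(9 + 13/82) = -10*751/82 = -3755/41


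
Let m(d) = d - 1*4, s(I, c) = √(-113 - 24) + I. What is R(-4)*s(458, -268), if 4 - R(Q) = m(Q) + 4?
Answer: 3664 + 8*I*√137 ≈ 3664.0 + 93.638*I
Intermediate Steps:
s(I, c) = I + I*√137 (s(I, c) = √(-137) + I = I*√137 + I = I + I*√137)
m(d) = -4 + d (m(d) = d - 4 = -4 + d)
R(Q) = 4 - Q (R(Q) = 4 - ((-4 + Q) + 4) = 4 - Q)
R(-4)*s(458, -268) = (4 - 1*(-4))*(458 + I*√137) = (4 + 4)*(458 + I*√137) = 8*(458 + I*√137) = 3664 + 8*I*√137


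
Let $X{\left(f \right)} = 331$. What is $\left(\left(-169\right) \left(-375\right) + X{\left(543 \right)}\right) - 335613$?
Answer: $-271907$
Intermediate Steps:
$\left(\left(-169\right) \left(-375\right) + X{\left(543 \right)}\right) - 335613 = \left(\left(-169\right) \left(-375\right) + 331\right) - 335613 = \left(63375 + 331\right) - 335613 = 63706 - 335613 = -271907$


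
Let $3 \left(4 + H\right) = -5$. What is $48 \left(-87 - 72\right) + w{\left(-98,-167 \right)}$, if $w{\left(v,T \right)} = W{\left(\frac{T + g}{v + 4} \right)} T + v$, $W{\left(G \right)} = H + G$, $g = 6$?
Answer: $- \frac{1993655}{282} \approx -7069.7$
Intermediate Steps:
$H = - \frac{17}{3}$ ($H = -4 + \frac{1}{3} \left(-5\right) = -4 - \frac{5}{3} = - \frac{17}{3} \approx -5.6667$)
$W{\left(G \right)} = - \frac{17}{3} + G$
$w{\left(v,T \right)} = v + T \left(- \frac{17}{3} + \frac{6 + T}{4 + v}\right)$ ($w{\left(v,T \right)} = \left(- \frac{17}{3} + \frac{T + 6}{v + 4}\right) T + v = \left(- \frac{17}{3} + \frac{6 + T}{4 + v}\right) T + v = T \left(- \frac{17}{3} + \frac{6 + T}{4 + v}\right) + v = v + T \left(- \frac{17}{3} + \frac{6 + T}{4 + v}\right)$)
$48 \left(-87 - 72\right) + w{\left(-98,-167 \right)} = 48 \left(-87 - 72\right) + \frac{- 98 \left(4 - 98\right) + \frac{1}{3} \left(-167\right) \left(-50 - -1666 + 3 \left(-167\right)\right)}{4 - 98} = 48 \left(-159\right) + \frac{\left(-98\right) \left(-94\right) + \frac{1}{3} \left(-167\right) \left(-50 + 1666 - 501\right)}{-94} = -7632 - \frac{9212 + \frac{1}{3} \left(-167\right) 1115}{94} = -7632 - \frac{9212 - \frac{186205}{3}}{94} = -7632 - - \frac{158569}{282} = -7632 + \frac{158569}{282} = - \frac{1993655}{282}$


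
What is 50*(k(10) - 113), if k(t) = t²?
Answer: -650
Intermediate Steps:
50*(k(10) - 113) = 50*(10² - 113) = 50*(100 - 113) = 50*(-13) = -650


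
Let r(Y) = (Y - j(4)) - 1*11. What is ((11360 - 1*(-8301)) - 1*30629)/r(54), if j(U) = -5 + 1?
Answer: -10968/47 ≈ -233.36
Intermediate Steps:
j(U) = -4
r(Y) = -7 + Y (r(Y) = (Y - 1*(-4)) - 1*11 = (Y + 4) - 11 = (4 + Y) - 11 = -7 + Y)
((11360 - 1*(-8301)) - 1*30629)/r(54) = ((11360 - 1*(-8301)) - 1*30629)/(-7 + 54) = ((11360 + 8301) - 30629)/47 = (19661 - 30629)*(1/47) = -10968*1/47 = -10968/47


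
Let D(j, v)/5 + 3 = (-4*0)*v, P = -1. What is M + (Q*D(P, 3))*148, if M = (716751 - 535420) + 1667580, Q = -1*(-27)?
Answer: 1788971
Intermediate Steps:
D(j, v) = -15 (D(j, v) = -15 + 5*((-4*0)*v) = -15 + 5*(0*v) = -15 + 5*0 = -15 + 0 = -15)
Q = 27
M = 1848911 (M = 181331 + 1667580 = 1848911)
M + (Q*D(P, 3))*148 = 1848911 + (27*(-15))*148 = 1848911 - 405*148 = 1848911 - 59940 = 1788971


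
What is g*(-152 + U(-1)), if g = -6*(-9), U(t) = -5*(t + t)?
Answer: -7668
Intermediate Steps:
U(t) = -10*t
g = 54
g*(-152 + U(-1)) = 54*(-152 - 10*(-1)) = 54*(-152 + 10) = 54*(-142) = -7668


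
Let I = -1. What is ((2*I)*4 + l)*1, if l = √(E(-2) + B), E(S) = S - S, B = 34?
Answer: -8 + √34 ≈ -2.1690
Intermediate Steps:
E(S) = 0
l = √34 (l = √(0 + 34) = √34 ≈ 5.8309)
((2*I)*4 + l)*1 = ((2*(-1))*4 + √34)*1 = (-2*4 + √34)*1 = (-8 + √34)*1 = -8 + √34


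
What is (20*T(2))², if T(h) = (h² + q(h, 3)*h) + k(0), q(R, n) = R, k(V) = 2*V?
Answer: 25600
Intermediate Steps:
T(h) = 2*h² (T(h) = (h² + h*h) + 2*0 = (h² + h²) + 0 = 2*h² + 0 = 2*h²)
(20*T(2))² = (20*(2*2²))² = (20*(2*4))² = (20*8)² = 160² = 25600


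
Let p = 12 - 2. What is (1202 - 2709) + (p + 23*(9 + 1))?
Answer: -1267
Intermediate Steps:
p = 10
(1202 - 2709) + (p + 23*(9 + 1)) = (1202 - 2709) + (10 + 23*(9 + 1)) = -1507 + (10 + 23*10) = -1507 + (10 + 230) = -1507 + 240 = -1267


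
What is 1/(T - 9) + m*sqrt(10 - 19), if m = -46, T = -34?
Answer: -1/43 - 138*I ≈ -0.023256 - 138.0*I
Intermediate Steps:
1/(T - 9) + m*sqrt(10 - 19) = 1/(-34 - 9) - 46*sqrt(10 - 19) = 1/(-43) - 138*I = -1/43 - 138*I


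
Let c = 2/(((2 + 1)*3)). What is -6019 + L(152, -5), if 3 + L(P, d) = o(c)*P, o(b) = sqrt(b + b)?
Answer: -17762/3 ≈ -5920.7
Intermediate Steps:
c = 2/9 (c = 2/((3*3)) = 2/9 ≈ 0.22222)
o(b) = sqrt(2)*sqrt(b) (o(b) = sqrt(2*b) = sqrt(2)*sqrt(b))
L(P, d) = -3 + 2*P/3 (L(P, d) = -3 + (sqrt(2)*sqrt(2/9))*P = -3 + (sqrt(2)*(sqrt(2)/3))*P = -3 + 2*P/3)
-6019 + L(152, -5) = -6019 + (-3 + (2/3)*152) = -6019 + (-3 + 304/3) = -6019 + 295/3 = -17762/3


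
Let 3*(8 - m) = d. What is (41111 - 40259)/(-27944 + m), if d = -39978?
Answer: -142/2435 ≈ -0.058316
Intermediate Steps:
m = 13334 (m = 8 - ⅓*(-39978) = 8 + 13326 = 13334)
(41111 - 40259)/(-27944 + m) = (41111 - 40259)/(-27944 + 13334) = 852/(-14610) = 852*(-1/14610) = -142/2435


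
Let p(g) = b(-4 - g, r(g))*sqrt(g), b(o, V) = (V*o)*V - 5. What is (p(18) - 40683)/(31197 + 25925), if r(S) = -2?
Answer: -40683/57122 - 279*sqrt(2)/57122 ≈ -0.71912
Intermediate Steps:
b(o, V) = -5 + o*V**2 (b(o, V) = o*V**2 - 5 = -5 + o*V**2)
p(g) = sqrt(g)*(-21 - 4*g) (p(g) = (-5 + (-4 - g)*(-2)**2)*sqrt(g) = (-5 + (-4 - g)*4)*sqrt(g) = (-5 + (-16 - 4*g))*sqrt(g) = (-21 - 4*g)*sqrt(g) = sqrt(g)*(-21 - 4*g))
(p(18) - 40683)/(31197 + 25925) = (sqrt(18)*(-21 - 4*18) - 40683)/(31197 + 25925) = ((3*sqrt(2))*(-21 - 72) - 40683)/57122 = ((3*sqrt(2))*(-93) - 40683)*(1/57122) = (-279*sqrt(2) - 40683)*(1/57122) = (-40683 - 279*sqrt(2))*(1/57122) = -40683/57122 - 279*sqrt(2)/57122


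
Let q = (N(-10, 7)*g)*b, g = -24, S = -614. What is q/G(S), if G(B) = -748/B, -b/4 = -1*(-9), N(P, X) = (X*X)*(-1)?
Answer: -6498576/187 ≈ -34752.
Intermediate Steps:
N(P, X) = -X² (N(P, X) = X²*(-1) = -X²)
b = -36 (b = -(-4)*(-9) = -4*9 = -36)
q = -42336 (q = (-1*7²*(-24))*(-36) = (-1*49*(-24))*(-36) = -49*(-24)*(-36) = 1176*(-36) = -42336)
q/G(S) = -42336/((-748/(-614))) = -42336/((-748*(-1/614))) = -42336/374/307 = -42336*307/374 = -6498576/187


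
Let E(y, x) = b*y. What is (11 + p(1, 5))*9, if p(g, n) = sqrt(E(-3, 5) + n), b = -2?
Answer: 99 + 9*sqrt(11) ≈ 128.85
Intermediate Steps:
E(y, x) = -2*y
p(g, n) = sqrt(6 + n) (p(g, n) = sqrt(-2*(-3) + n) = sqrt(6 + n))
(11 + p(1, 5))*9 = (11 + sqrt(6 + 5))*9 = (11 + sqrt(11))*9 = 99 + 9*sqrt(11)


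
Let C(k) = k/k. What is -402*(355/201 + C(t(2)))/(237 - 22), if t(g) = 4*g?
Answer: -1112/215 ≈ -5.1721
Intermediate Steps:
C(k) = 1
-402*(355/201 + C(t(2)))/(237 - 22) = -402*(355/201 + 1)/(237 - 22) = -402/(215/(355*(1/201) + 1)) = -402/(215/(355/201 + 1)) = -402/(215/(556/201)) = -402/(215*(201/556)) = -402/43215/556 = -402*556/43215 = -1112/215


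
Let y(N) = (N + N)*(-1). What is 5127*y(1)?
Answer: -10254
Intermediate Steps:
y(N) = -2*N (y(N) = (2*N)*(-1) = -2*N)
5127*y(1) = 5127*(-2*1) = 5127*(-2) = -10254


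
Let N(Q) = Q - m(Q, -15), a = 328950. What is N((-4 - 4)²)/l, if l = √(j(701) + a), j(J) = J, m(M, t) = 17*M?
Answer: -1024*√329651/329651 ≈ -1.7835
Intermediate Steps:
N(Q) = -16*Q (N(Q) = Q - 17*Q = -16*Q)
l = √329651 (l = √(701 + 328950) = √329651 ≈ 574.15)
N((-4 - 4)²)/l = (-16*(-4 - 4)²)/(√329651) = (-16*(-8)²)*(√329651/329651) = (-16*64)*(√329651/329651) = -1024*√329651/329651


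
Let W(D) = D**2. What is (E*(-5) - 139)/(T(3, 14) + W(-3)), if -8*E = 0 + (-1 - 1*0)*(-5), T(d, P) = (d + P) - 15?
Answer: -1087/88 ≈ -12.352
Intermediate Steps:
T(d, P) = -15 + P + d (T(d, P) = (P + d) - 15 = -15 + P + d)
E = -5/8 (E = -(0 + (-1 - 1*0)*(-5))/8 = -(0 + (-1 + 0)*(-5))/8 = -(0 - 1*(-5))/8 = -(0 + 5)/8 = -1/8*5 = -5/8 ≈ -0.62500)
(E*(-5) - 139)/(T(3, 14) + W(-3)) = (-5/8*(-5) - 139)/((-15 + 14 + 3) + (-3)**2) = (25/8 - 139)/(2 + 9) = -1087/8/11 = -1087/8*1/11 = -1087/88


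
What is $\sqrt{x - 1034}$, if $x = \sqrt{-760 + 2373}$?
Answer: $\sqrt{-1034 + \sqrt{1613}} \approx 31.525 i$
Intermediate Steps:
$x = \sqrt{1613} \approx 40.162$
$\sqrt{x - 1034} = \sqrt{\sqrt{1613} - 1034} = \sqrt{-1034 + \sqrt{1613}}$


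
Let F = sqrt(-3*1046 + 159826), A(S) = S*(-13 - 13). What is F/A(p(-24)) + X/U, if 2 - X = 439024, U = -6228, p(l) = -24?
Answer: 219511/3114 + sqrt(9793)/156 ≈ 71.126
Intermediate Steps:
X = -439022 (X = 2 - 1*439024 = 2 - 439024 = -439022)
A(S) = -26*S (A(S) = S*(-26) = -26*S)
F = 4*sqrt(9793) (F = sqrt(-3138 + 159826) = sqrt(156688) = 4*sqrt(9793) ≈ 395.84)
F/A(p(-24)) + X/U = (4*sqrt(9793))/((-26*(-24))) - 439022/(-6228) = (4*sqrt(9793))/624 - 439022*(-1/6228) = (4*sqrt(9793))*(1/624) + 219511/3114 = sqrt(9793)/156 + 219511/3114 = 219511/3114 + sqrt(9793)/156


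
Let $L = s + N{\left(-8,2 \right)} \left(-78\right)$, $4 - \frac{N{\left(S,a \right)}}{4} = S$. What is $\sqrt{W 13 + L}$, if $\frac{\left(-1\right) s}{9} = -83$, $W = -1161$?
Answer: $3 i \sqrt{2010} \approx 134.5 i$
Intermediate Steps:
$N{\left(S,a \right)} = 16 - 4 S$
$s = 747$ ($s = \left(-9\right) \left(-83\right) = 747$)
$L = -2997$ ($L = 747 + \left(16 - -32\right) \left(-78\right) = 747 + \left(16 + 32\right) \left(-78\right) = 747 + 48 \left(-78\right) = 747 - 3744 = -2997$)
$\sqrt{W 13 + L} = \sqrt{\left(-1161\right) 13 - 2997} = \sqrt{-15093 - 2997} = \sqrt{-18090} = 3 i \sqrt{2010}$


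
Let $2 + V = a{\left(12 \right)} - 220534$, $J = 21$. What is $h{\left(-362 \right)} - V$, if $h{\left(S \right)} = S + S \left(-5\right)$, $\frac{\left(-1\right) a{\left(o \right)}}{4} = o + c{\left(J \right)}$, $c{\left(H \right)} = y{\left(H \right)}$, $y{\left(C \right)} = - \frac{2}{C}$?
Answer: $\frac{4662664}{21} \approx 2.2203 \cdot 10^{5}$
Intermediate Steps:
$c{\left(H \right)} = - \frac{2}{H}$
$a{\left(o \right)} = \frac{8}{21} - 4 o$ ($a{\left(o \right)} = - 4 \left(o - \frac{2}{21}\right) = - 4 \left(- \frac{2}{21} + o\right) = \frac{8}{21} - 4 o$)
$h{\left(S \right)} = - 4 S$ ($h{\left(S \right)} = S - 5 S = - 4 S$)
$V = - \frac{4632256}{21}$ ($V = -2 + \left(\left(\frac{8}{21} - 48\right) - 220534\right) = -2 - \frac{4632214}{21} = - \frac{4632256}{21} \approx -2.2058 \cdot 10^{5}$)
$h{\left(-362 \right)} - V = \left(-4\right) \left(-362\right) - - \frac{4632256}{21} = 1448 + \frac{4632256}{21} = \frac{4662664}{21}$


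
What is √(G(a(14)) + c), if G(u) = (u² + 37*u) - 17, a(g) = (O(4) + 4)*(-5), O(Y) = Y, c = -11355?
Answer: 2*I*√2813 ≈ 106.08*I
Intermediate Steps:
a(g) = -40 (a(g) = (4 + 4)*(-5) = 8*(-5) = -40)
G(u) = -17 + u² + 37*u
√(G(a(14)) + c) = √((-17 + (-40)² + 37*(-40)) - 11355) = √((-17 + 1600 - 1480) - 11355) = √(103 - 11355) = √(-11252) = 2*I*√2813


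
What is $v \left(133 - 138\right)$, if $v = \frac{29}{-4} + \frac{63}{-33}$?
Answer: $\frac{2015}{44} \approx 45.795$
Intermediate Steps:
$v = - \frac{403}{44}$ ($v = 29 \left(- \frac{1}{4}\right) + 63 \left(- \frac{1}{33}\right) = - \frac{29}{4} - \frac{21}{11} = - \frac{403}{44} \approx -9.1591$)
$v \left(133 - 138\right) = - \frac{403 \left(133 - 138\right)}{44} = \left(- \frac{403}{44}\right) \left(-5\right) = \frac{2015}{44}$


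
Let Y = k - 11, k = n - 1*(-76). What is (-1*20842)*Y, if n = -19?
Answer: -958732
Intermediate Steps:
k = 57 (k = -19 - 1*(-76) = -19 + 76 = 57)
Y = 46 (Y = 57 - 11 = 46)
(-1*20842)*Y = -1*20842*46 = -20842*46 = -958732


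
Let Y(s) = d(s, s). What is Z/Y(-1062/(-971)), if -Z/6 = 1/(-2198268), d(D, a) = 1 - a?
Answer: -971/33340398 ≈ -2.9124e-5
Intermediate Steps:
Y(s) = 1 - s
Z = 1/366378 (Z = -6/(-2198268) = -6*(-1/2198268) = 1/366378 ≈ 2.7294e-6)
Z/Y(-1062/(-971)) = 1/(366378*(1 - (-1062)/(-971))) = 1/(366378*(1 - (-1062)*(-1)/971)) = 1/(366378*(1 - 1*1062/971)) = 1/(366378*(1 - 1062/971)) = 1/(366378*(-91/971)) = (1/366378)*(-971/91) = -971/33340398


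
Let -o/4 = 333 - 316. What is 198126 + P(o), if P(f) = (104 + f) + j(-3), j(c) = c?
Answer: 198159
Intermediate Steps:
o = -68 (o = -4*(333 - 316) = -4*17 = -68)
P(f) = 101 + f (P(f) = (104 + f) - 3 = 101 + f)
198126 + P(o) = 198126 + (101 - 68) = 198126 + 33 = 198159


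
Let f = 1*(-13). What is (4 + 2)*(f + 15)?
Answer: 12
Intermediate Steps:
f = -13
(4 + 2)*(f + 15) = (4 + 2)*(-13 + 15) = 6*2 = 12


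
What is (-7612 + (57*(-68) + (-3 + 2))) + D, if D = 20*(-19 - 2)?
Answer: -11909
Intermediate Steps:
D = -420 (D = 20*(-21) = -420)
(-7612 + (57*(-68) + (-3 + 2))) + D = (-7612 + (57*(-68) + (-3 + 2))) - 420 = (-7612 + (-3876 - 1)) - 420 = (-7612 - 3877) - 420 = -11489 - 420 = -11909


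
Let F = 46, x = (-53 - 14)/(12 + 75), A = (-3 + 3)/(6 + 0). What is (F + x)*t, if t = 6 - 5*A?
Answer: 7870/29 ≈ 271.38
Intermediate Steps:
A = 0 (A = 0/6 = 0*(⅙) = 0)
x = -67/87 ≈ -0.77011
t = 6 (t = 6 - 5*0 = 6 + 0 = 6)
(F + x)*t = (46 - 67/87)*6 = (3935/87)*6 = 7870/29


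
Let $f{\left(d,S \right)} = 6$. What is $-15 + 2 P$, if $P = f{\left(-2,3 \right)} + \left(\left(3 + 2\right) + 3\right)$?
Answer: $13$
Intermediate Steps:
$P = 14$ ($P = 6 + \left(\left(3 + 2\right) + 3\right) = 6 + \left(5 + 3\right) = 6 + 8 = 14$)
$-15 + 2 P = -15 + 2 \cdot 14 = -15 + 28 = 13$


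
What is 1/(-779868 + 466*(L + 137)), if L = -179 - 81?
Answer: -1/837186 ≈ -1.1945e-6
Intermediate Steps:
L = -260
1/(-779868 + 466*(L + 137)) = 1/(-779868 + 466*(-260 + 137)) = 1/(-779868 + 466*(-123)) = 1/(-779868 - 57318) = 1/(-837186) = -1/837186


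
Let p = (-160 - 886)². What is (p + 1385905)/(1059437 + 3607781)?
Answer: 2480021/4667218 ≈ 0.53137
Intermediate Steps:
p = 1094116 (p = (-1046)² = 1094116)
(p + 1385905)/(1059437 + 3607781) = (1094116 + 1385905)/(1059437 + 3607781) = 2480021/4667218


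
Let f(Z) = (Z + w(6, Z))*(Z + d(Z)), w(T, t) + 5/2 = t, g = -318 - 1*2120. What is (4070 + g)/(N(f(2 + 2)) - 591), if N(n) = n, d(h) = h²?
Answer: -1632/481 ≈ -3.3929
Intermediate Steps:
g = -2438 (g = -318 - 2120 = -2438)
w(T, t) = -5/2 + t
f(Z) = (-5/2 + 2*Z)*(Z + Z²) (f(Z) = (Z + (-5/2 + Z))*(Z + Z²) = (-5/2 + 2*Z)*(Z + Z²))
(4070 + g)/(N(f(2 + 2)) - 591) = (4070 - 2438)/((2 + 2)*(-5 - (2 + 2) + 4*(2 + 2)²)/2 - 591) = 1632/((½)*4*(-5 - 1*4 + 4*4²) - 591) = 1632/((½)*4*(-5 - 4 + 4*16) - 591) = 1632/((½)*4*(-5 - 4 + 64) - 591) = 1632/((½)*4*55 - 591) = 1632/(110 - 591) = 1632/(-481) = 1632*(-1/481) = -1632/481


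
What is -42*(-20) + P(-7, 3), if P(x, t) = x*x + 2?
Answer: 891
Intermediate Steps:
P(x, t) = 2 + x² (P(x, t) = x² + 2 = 2 + x²)
-42*(-20) + P(-7, 3) = -42*(-20) + (2 + (-7)²) = 840 + (2 + 49) = 840 + 51 = 891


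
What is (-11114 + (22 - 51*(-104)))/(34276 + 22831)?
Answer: -5788/57107 ≈ -0.10135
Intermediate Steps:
(-11114 + (22 - 51*(-104)))/(34276 + 22831) = (-11114 + (22 + 5304))/57107 = (-11114 + 5326)*(1/57107) = -5788*1/57107 = -5788/57107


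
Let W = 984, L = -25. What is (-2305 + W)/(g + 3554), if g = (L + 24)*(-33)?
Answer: -1321/3587 ≈ -0.36827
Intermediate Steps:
g = 33 (g = (-25 + 24)*(-33) = -1*(-33) = 33)
(-2305 + W)/(g + 3554) = (-2305 + 984)/(33 + 3554) = -1321/3587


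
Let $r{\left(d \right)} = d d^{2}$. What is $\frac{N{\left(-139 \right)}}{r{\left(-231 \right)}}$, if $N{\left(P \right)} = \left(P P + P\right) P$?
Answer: $\frac{888766}{4108797} \approx 0.21631$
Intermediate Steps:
$r{\left(d \right)} = d^{3}$
$N{\left(P \right)} = P \left(P + P^{2}\right)$ ($N{\left(P \right)} = \left(P^{2} + P\right) P = \left(P + P^{2}\right) P = P \left(P + P^{2}\right)$)
$\frac{N{\left(-139 \right)}}{r{\left(-231 \right)}} = \frac{\left(-139\right)^{2} \left(1 - 139\right)}{\left(-231\right)^{3}} = \frac{19321 \left(-138\right)}{-12326391} = \left(-2666298\right) \left(- \frac{1}{12326391}\right) = \frac{888766}{4108797}$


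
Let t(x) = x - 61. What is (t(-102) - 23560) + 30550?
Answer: 6827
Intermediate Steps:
t(x) = -61 + x
(t(-102) - 23560) + 30550 = ((-61 - 102) - 23560) + 30550 = (-163 - 23560) + 30550 = -23723 + 30550 = 6827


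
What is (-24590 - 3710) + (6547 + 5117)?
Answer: -16636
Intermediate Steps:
(-24590 - 3710) + (6547 + 5117) = -28300 + 11664 = -16636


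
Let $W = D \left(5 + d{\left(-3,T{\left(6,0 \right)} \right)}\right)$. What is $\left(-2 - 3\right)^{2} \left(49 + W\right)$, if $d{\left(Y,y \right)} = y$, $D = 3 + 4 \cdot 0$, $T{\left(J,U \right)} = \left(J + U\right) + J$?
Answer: $2500$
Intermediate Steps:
$T{\left(J,U \right)} = U + 2 J$
$D = 3$ ($D = 3 + 0 = 3$)
$W = 51$ ($W = 3 \left(5 + \left(0 + 2 \cdot 6\right)\right) = 3 \left(5 + \left(0 + 12\right)\right) = 3 \left(5 + 12\right) = 3 \cdot 17 = 51$)
$\left(-2 - 3\right)^{2} \left(49 + W\right) = \left(-2 - 3\right)^{2} \left(49 + 51\right) = \left(-5\right)^{2} \cdot 100 = 25 \cdot 100 = 2500$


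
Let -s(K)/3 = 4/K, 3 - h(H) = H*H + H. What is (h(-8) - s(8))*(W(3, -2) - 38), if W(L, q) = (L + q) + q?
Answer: 4017/2 ≈ 2008.5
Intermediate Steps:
h(H) = 3 - H - H² (h(H) = 3 - (H*H + H) = 3 - (H² + H) = 3 - (H + H²) = 3 + (-H - H²) = 3 - H - H²)
s(K) = -12/K
W(L, q) = L + 2*q
(h(-8) - s(8))*(W(3, -2) - 38) = ((3 - 1*(-8) - 1*(-8)²) - (-12)/8)*((3 + 2*(-2)) - 38) = ((3 + 8 - 1*64) - (-12)/8)*((3 - 4) - 38) = ((3 + 8 - 64) - 1*(-3/2))*(-1 - 38) = (-53 + 3/2)*(-39) = -103/2*(-39) = 4017/2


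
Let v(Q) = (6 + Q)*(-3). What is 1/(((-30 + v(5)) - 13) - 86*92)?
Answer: -1/7988 ≈ -0.00012519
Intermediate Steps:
v(Q) = -18 - 3*Q
1/(((-30 + v(5)) - 13) - 86*92) = 1/(((-30 + (-18 - 3*5)) - 13) - 86*92) = 1/(((-30 + (-18 - 15)) - 13) - 7912) = 1/(((-30 - 33) - 13) - 7912) = 1/((-63 - 13) - 7912) = 1/(-76 - 7912) = 1/(-7988) = -1/7988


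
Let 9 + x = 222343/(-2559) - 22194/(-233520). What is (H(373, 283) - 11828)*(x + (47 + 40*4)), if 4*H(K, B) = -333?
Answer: -105542628648509/79677024 ≈ -1.3246e+6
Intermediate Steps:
x = -9540490339/99596280 (x = -9 + (222343/(-2559) - 22194/(-233520)) = -9 + (222343*(-1/2559) - 22194*(-1/233520)) = -9 + (-222343/2559 + 3699/38920) = -9 - 8644123819/99596280 = -9540490339/99596280 ≈ -95.792)
H(K, B) = -333/4 (H(K, B) = (¼)*(-333) = -333/4)
(H(373, 283) - 11828)*(x + (47 + 40*4)) = (-333/4 - 11828)*(-9540490339/99596280 + (47 + 40*4)) = -47645*(-9540490339/99596280 + (47 + 160))/4 = -47645*(-9540490339/99596280 + 207)/4 = -47645/4*11075939621/99596280 = -105542628648509/79677024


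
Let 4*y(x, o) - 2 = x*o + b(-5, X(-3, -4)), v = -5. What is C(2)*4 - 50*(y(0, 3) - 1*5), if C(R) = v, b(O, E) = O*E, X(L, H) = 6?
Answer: 580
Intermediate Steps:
b(O, E) = E*O
C(R) = -5
y(x, o) = -7 + o*x/4 (y(x, o) = ½ + (x*o + 6*(-5))/4 = ½ + (o*x - 30)/4 = ½ + (-30 + o*x)/4 = ½ + (-15/2 + o*x/4) = -7 + o*x/4)
C(2)*4 - 50*(y(0, 3) - 1*5) = -5*4 - 50*((-7 + (¼)*3*0) - 1*5) = -20 - 50*((-7 + 0) - 5) = -20 - 50*(-7 - 5) = -20 - 50*(-12) = -20 + 600 = 580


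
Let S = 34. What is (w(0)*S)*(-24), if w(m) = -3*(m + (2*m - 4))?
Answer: -9792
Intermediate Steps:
w(m) = 12 - 9*m (w(m) = -3*(m + (-4 + 2*m)) = -3*(-4 + 3*m) = 12 - 9*m)
(w(0)*S)*(-24) = ((12 - 9*0)*34)*(-24) = ((12 + 0)*34)*(-24) = (12*34)*(-24) = 408*(-24) = -9792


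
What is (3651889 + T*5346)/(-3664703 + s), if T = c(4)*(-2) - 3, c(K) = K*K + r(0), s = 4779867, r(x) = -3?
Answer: 3496855/1115164 ≈ 3.1357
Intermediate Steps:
c(K) = -3 + K² (c(K) = K*K - 3 = K² - 3 = -3 + K²)
T = -29 (T = (-3 + 4²)*(-2) - 3 = (-3 + 16)*(-2) - 3 = 13*(-2) - 3 = -26 - 3 = -29)
(3651889 + T*5346)/(-3664703 + s) = (3651889 - 29*5346)/(-3664703 + 4779867) = (3651889 - 155034)/1115164 = 3496855*(1/1115164) = 3496855/1115164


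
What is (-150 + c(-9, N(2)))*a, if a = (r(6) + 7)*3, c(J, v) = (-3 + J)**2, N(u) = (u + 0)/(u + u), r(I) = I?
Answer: -234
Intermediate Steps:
N(u) = 1/2 (N(u) = u/((2*u)) = u*(1/(2*u)) = 1/2)
a = 39 (a = (6 + 7)*3 = 13*3 = 39)
(-150 + c(-9, N(2)))*a = (-150 + (-3 - 9)**2)*39 = (-150 + (-12)**2)*39 = (-150 + 144)*39 = -6*39 = -234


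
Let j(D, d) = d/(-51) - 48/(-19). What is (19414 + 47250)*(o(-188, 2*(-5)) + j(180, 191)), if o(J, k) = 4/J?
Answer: -3764916064/45543 ≈ -82667.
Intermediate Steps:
j(D, d) = 48/19 - d/51 (j(D, d) = d*(-1/51) - 48*(-1/19) = -d/51 + 48/19 = 48/19 - d/51)
(19414 + 47250)*(o(-188, 2*(-5)) + j(180, 191)) = (19414 + 47250)*(4/(-188) + (48/19 - 1/51*191)) = 66664*(4*(-1/188) + (48/19 - 191/51)) = 66664*(-1/47 - 1181/969) = 66664*(-56476/45543) = -3764916064/45543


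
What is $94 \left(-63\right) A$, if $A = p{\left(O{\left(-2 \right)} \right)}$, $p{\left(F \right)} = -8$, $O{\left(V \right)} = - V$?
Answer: $47376$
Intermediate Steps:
$A = -8$
$94 \left(-63\right) A = 94 \left(-63\right) \left(-8\right) = \left(-5922\right) \left(-8\right) = 47376$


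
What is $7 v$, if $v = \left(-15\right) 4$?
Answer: $-420$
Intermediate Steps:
$v = -60$
$7 v = 7 \left(-60\right) = -420$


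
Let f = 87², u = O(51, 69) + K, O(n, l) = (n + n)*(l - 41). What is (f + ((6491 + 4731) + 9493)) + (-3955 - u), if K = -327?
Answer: 21800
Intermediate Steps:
O(n, l) = 2*n*(-41 + l) (O(n, l) = (2*n)*(-41 + l) = 2*n*(-41 + l))
u = 2529 (u = 2*51*(-41 + 69) - 327 = 2*51*28 - 327 = 2856 - 327 = 2529)
f = 7569
(f + ((6491 + 4731) + 9493)) + (-3955 - u) = (7569 + ((6491 + 4731) + 9493)) + (-3955 - 1*2529) = (7569 + (11222 + 9493)) + (-3955 - 2529) = (7569 + 20715) - 6484 = 28284 - 6484 = 21800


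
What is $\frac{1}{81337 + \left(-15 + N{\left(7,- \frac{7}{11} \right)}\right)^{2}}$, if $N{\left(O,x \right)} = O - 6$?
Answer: $\frac{1}{81533} \approx 1.2265 \cdot 10^{-5}$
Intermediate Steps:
$N{\left(O,x \right)} = -6 + O$ ($N{\left(O,x \right)} = O - 6 = -6 + O$)
$\frac{1}{81337 + \left(-15 + N{\left(7,- \frac{7}{11} \right)}\right)^{2}} = \frac{1}{81337 + \left(-15 + \left(-6 + 7\right)\right)^{2}} = \frac{1}{81337 + \left(-15 + 1\right)^{2}} = \frac{1}{81337 + \left(-14\right)^{2}} = \frac{1}{81337 + 196} = \frac{1}{81533}$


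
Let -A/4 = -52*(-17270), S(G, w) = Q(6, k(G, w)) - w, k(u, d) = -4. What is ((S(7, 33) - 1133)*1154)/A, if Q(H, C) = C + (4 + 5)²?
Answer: 57123/163280 ≈ 0.34985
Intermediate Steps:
Q(H, C) = 81 + C (Q(H, C) = C + 9² = C + 81 = 81 + C)
S(G, w) = 77 - w (S(G, w) = (81 - 4) - w = 77 - w)
A = -3592160 (A = -(-208)*(-17270) = -4*898040 = -3592160)
((S(7, 33) - 1133)*1154)/A = (((77 - 1*33) - 1133)*1154)/(-3592160) = (((77 - 33) - 1133)*1154)*(-1/3592160) = ((44 - 1133)*1154)*(-1/3592160) = -1089*1154*(-1/3592160) = -1256706*(-1/3592160) = 57123/163280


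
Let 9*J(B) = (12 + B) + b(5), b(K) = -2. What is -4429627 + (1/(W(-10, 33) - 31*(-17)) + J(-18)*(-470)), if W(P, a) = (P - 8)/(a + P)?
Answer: -482460472742/108927 ≈ -4.4292e+6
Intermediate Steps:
W(P, a) = (-8 + P)/(P + a)
J(B) = 10/9 + B/9 (J(B) = ((12 + B) - 2)/9 = (10 + B)/9 = 10/9 + B/9)
-4429627 + (1/(W(-10, 33) - 31*(-17)) + J(-18)*(-470)) = -4429627 + (1/((-8 - 10)/(-10 + 33) - 31*(-17)) + (10/9 + (⅑)*(-18))*(-470)) = -4429627 + (1/(-18/23 + 527) + (10/9 - 2)*(-470)) = -4429627 + (1/((1/23)*(-18) + 527) - 8/9*(-470)) = -4429627 + (1/(-18/23 + 527) + 3760/9) = -4429627 + (1/(12103/23) + 3760/9) = -4429627 + (23/12103 + 3760/9) = -4429627 + 45507487/108927 = -482460472742/108927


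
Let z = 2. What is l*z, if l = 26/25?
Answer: 52/25 ≈ 2.0800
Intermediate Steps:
l = 26/25 (l = 26*(1/25) = 26/25 ≈ 1.0400)
l*z = (26/25)*2 = 52/25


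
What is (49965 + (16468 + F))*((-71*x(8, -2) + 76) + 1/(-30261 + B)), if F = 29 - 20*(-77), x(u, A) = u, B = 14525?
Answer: -936795673/28 ≈ -3.3457e+7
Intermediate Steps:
F = 1569 (F = 29 + 1540 = 1569)
(49965 + (16468 + F))*((-71*x(8, -2) + 76) + 1/(-30261 + B)) = (49965 + (16468 + 1569))*((-71*8 + 76) + 1/(-30261 + 14525)) = (49965 + 18037)*((-568 + 76) + 1/(-15736)) = 68002*(-492 - 1/15736) = 68002*(-7742113/15736) = -936795673/28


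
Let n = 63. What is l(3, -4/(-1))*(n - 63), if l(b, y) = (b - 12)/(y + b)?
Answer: 0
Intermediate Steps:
l(b, y) = (-12 + b)/(b + y)
l(3, -4/(-1))*(n - 63) = ((-12 + 3)/(3 - 4/(-1)))*(63 - 63) = (-9/(3 - 4*(-1)))*0 = (-9/(3 + 4))*0 = (-9/7)*0 = ((1/7)*(-9))*0 = -9/7*0 = 0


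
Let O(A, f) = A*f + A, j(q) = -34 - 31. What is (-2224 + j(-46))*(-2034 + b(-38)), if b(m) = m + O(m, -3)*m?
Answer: 11353440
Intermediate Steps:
j(q) = -65
O(A, f) = A + A*f
b(m) = m - 2*m**2 (b(m) = m + (m*(1 - 3))*m = m + (m*(-2))*m = m + (-2*m)*m = m - 2*m**2)
(-2224 + j(-46))*(-2034 + b(-38)) = (-2224 - 65)*(-2034 - 38*(1 - 2*(-38))) = -2289*(-2034 - 38*(1 + 76)) = -2289*(-2034 - 38*77) = -2289*(-2034 - 2926) = -2289*(-4960) = 11353440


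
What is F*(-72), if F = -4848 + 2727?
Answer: 152712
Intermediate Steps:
F = -2121
F*(-72) = -2121*(-72) = 152712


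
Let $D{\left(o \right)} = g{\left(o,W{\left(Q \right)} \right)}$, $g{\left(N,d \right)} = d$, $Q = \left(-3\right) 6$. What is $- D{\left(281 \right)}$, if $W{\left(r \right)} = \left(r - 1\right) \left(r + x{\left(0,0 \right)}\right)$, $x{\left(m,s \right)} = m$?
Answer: $-342$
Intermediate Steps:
$Q = -18$
$W{\left(r \right)} = r \left(-1 + r\right)$ ($W{\left(r \right)} = \left(r - 1\right) \left(r + 0\right) = \left(-1 + r\right) r = r \left(-1 + r\right)$)
$D{\left(o \right)} = 342$ ($D{\left(o \right)} = - 18 \left(-1 - 18\right) = \left(-18\right) \left(-19\right) = 342$)
$- D{\left(281 \right)} = \left(-1\right) 342 = -342$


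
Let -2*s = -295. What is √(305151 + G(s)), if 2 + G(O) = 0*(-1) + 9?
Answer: √305158 ≈ 552.41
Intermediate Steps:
s = 295/2 (s = -½*(-295) = 295/2 ≈ 147.50)
G(O) = 7 (G(O) = -2 + (0*(-1) + 9) = -2 + (0 + 9) = -2 + 9 = 7)
√(305151 + G(s)) = √(305151 + 7) = √305158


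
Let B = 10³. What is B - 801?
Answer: 199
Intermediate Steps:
B = 1000
B - 801 = 1000 - 801 = 199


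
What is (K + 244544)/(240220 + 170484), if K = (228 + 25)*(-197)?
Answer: 194703/410704 ≈ 0.47407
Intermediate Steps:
K = -49841 (K = 253*(-197) = -49841)
(K + 244544)/(240220 + 170484) = (-49841 + 244544)/(240220 + 170484) = 194703/410704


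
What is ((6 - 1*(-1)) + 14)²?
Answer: 441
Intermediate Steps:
((6 - 1*(-1)) + 14)² = ((6 + 1) + 14)² = (7 + 14)² = 21² = 441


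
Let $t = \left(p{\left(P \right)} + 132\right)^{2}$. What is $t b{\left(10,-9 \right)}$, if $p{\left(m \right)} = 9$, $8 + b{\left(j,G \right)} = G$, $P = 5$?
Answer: $-337977$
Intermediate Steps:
$b{\left(j,G \right)} = -8 + G$
$t = 19881$ ($t = \left(9 + 132\right)^{2} = 141^{2} = 19881$)
$t b{\left(10,-9 \right)} = 19881 \left(-8 - 9\right) = 19881 \left(-17\right) = -337977$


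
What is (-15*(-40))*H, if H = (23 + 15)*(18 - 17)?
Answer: 22800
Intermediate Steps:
H = 38 (H = 38*1 = 38)
(-15*(-40))*H = -15*(-40)*38 = 600*38 = 22800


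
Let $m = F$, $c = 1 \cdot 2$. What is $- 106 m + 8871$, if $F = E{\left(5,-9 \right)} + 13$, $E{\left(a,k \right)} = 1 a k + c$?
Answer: $12051$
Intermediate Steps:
$c = 2$
$E{\left(a,k \right)} = 2 + a k$ ($E{\left(a,k \right)} = 1 a k + 2 = a k + 2 = 2 + a k$)
$F = -30$ ($F = \left(2 + 5 \left(-9\right)\right) + 13 = \left(2 - 45\right) + 13 = -43 + 13 = -30$)
$m = -30$
$- 106 m + 8871 = \left(-106\right) \left(-30\right) + 8871 = 3180 + 8871 = 12051$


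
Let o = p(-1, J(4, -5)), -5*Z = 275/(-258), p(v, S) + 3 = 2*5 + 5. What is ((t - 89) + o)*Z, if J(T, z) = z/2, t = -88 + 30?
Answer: -2475/86 ≈ -28.779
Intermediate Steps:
t = -58
J(T, z) = z/2 (J(T, z) = z*(½) = z/2)
p(v, S) = 12 (p(v, S) = -3 + (2*5 + 5) = -3 + (10 + 5) = -3 + 15 = 12)
Z = 55/258 (Z = -55/(-258) = -55*(-1)/258 = -⅕*(-275/258) = 55/258 ≈ 0.21318)
o = 12
((t - 89) + o)*Z = ((-58 - 89) + 12)*(55/258) = (-147 + 12)*(55/258) = -135*55/258 = -2475/86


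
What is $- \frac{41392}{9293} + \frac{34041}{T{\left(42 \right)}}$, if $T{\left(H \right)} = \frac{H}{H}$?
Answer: $\frac{316301621}{9293} \approx 34037.0$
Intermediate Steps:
$T{\left(H \right)} = 1$
$- \frac{41392}{9293} + \frac{34041}{T{\left(42 \right)}} = - \frac{41392}{9293} + \frac{34041}{1} = \left(-41392\right) \frac{1}{9293} + 34041 \cdot 1 = - \frac{41392}{9293} + 34041 = \frac{316301621}{9293}$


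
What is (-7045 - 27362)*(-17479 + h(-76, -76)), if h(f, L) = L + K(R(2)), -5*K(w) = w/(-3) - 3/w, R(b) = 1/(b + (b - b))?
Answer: 6039724497/10 ≈ 6.0397e+8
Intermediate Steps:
R(b) = 1/b (R(b) = 1/(b + 0) = 1/b)
K(w) = w/15 + 3/(5*w) (K(w) = -(w/(-3) - 3/w)/5 = -(w*(-⅓) - 3/w)/5 = -(-w/3 - 3/w)/5 = -(-3/w - w/3)/5 = w/15 + 3/(5*w))
h(f, L) = 37/30 + L (h(f, L) = L + (9 + (1/2)²)/(15*(1/2)) = L + (9 + (½)²)/(15*(½)) = L + (1/15)*2*(9 + ¼) = L + (1/15)*2*(37/4) = L + 37/30 = 37/30 + L)
(-7045 - 27362)*(-17479 + h(-76, -76)) = (-7045 - 27362)*(-17479 + (37/30 - 76)) = -34407*(-17479 - 2243/30) = -34407*(-526613/30) = 6039724497/10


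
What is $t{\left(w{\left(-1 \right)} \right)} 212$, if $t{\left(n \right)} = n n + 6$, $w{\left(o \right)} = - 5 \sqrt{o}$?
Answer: $-4028$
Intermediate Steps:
$t{\left(n \right)} = 6 + n^{2}$ ($t{\left(n \right)} = n^{2} + 6 = 6 + n^{2}$)
$t{\left(w{\left(-1 \right)} \right)} 212 = \left(6 + \left(- 5 \sqrt{-1}\right)^{2}\right) 212 = \left(6 + \left(- 5 i\right)^{2}\right) 212 = \left(6 - 25\right) 212 = \left(-19\right) 212 = -4028$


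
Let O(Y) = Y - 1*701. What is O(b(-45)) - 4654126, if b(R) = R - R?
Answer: -4654827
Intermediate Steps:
b(R) = 0
O(Y) = -701 + Y (O(Y) = Y - 701 = -701 + Y)
O(b(-45)) - 4654126 = (-701 + 0) - 4654126 = -701 - 4654126 = -4654827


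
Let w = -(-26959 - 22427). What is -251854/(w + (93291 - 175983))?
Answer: 125927/16653 ≈ 7.5618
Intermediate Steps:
w = 49386 (w = -1*(-49386) = 49386)
-251854/(w + (93291 - 175983)) = -251854/(49386 + (93291 - 175983)) = -251854/(49386 - 82692) = -251854/(-33306) = -251854*(-1/33306) = 125927/16653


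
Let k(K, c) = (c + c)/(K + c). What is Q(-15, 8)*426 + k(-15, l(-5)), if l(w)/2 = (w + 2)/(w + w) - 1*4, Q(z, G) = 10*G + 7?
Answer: 2075509/56 ≈ 37063.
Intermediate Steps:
Q(z, G) = 7 + 10*G
l(w) = -8 + (2 + w)/w (l(w) = 2*((w + 2)/(w + w) - 1*4) = 2*((2 + w)/((2*w)) - 4) = 2*((2 + w)*(1/(2*w)) - 4) = 2*((2 + w)/(2*w) - 4) = 2*(-4 + (2 + w)/(2*w)) = -8 + (2 + w)/w)
k(K, c) = 2*c/(K + c) (k(K, c) = (2*c)/(K + c) = 2*c/(K + c))
Q(-15, 8)*426 + k(-15, l(-5)) = (7 + 10*8)*426 + 2*(-7 + 2/(-5))/(-15 + (-7 + 2/(-5))) = (7 + 80)*426 + 2*(-7 + 2*(-⅕))/(-15 + (-7 + 2*(-⅕))) = 87*426 + 2*(-7 - ⅖)/(-15 + (-7 - ⅖)) = 37062 + 2*(-37/5)/(-15 - 37/5) = 37062 + 2*(-37/5)/(-112/5) = 37062 + 2*(-37/5)*(-5/112) = 37062 + 37/56 = 2075509/56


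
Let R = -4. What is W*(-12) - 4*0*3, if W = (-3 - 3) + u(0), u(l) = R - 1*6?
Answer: 192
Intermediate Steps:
u(l) = -10 (u(l) = -4 - 1*6 = -4 - 6 = -10)
W = -16 (W = (-3 - 3) - 10 = -6 - 10 = -16)
W*(-12) - 4*0*3 = -16*(-12) - 4*0*3 = 192 + 0*3 = 192 + 0 = 192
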